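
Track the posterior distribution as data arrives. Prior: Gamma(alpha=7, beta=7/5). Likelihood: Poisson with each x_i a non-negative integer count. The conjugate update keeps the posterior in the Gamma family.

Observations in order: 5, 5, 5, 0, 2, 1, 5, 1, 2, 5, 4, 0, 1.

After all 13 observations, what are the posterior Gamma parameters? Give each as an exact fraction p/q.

alpha=43, beta=72/5

obs 1: x=5 → posterior Gamma(12, 12/5)
obs 2: x=5 → posterior Gamma(17, 17/5)
obs 3: x=5 → posterior Gamma(22, 22/5)
obs 4: x=0 → posterior Gamma(22, 27/5)
obs 5: x=2 → posterior Gamma(24, 32/5)
obs 6: x=1 → posterior Gamma(25, 37/5)
obs 7: x=5 → posterior Gamma(30, 42/5)
obs 8: x=1 → posterior Gamma(31, 47/5)
obs 9: x=2 → posterior Gamma(33, 52/5)
obs 10: x=5 → posterior Gamma(38, 57/5)
obs 11: x=4 → posterior Gamma(42, 62/5)
obs 12: x=0 → posterior Gamma(42, 67/5)
obs 13: x=1 → posterior Gamma(43, 72/5)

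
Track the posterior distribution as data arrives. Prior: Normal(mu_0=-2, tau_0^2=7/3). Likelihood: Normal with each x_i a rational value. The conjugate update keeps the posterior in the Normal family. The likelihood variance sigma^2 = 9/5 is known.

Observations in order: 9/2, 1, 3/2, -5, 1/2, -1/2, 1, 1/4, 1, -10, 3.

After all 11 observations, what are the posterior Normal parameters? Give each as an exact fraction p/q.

obs 1: x=9/2 → posterior Normal(207/124, 63/62)
obs 2: x=1 → posterior Normal(277/194, 63/97)
obs 3: x=3/2 → posterior Normal(191/132, 21/44)
obs 4: x=-5 → posterior Normal(16/167, 63/167)
obs 5: x=1/2 → posterior Normal(67/404, 63/202)
obs 6: x=-1/2 → posterior Normal(16/237, 21/79)
obs 7: x=1 → posterior Normal(3/16, 63/272)
obs 8: x=1/4 → posterior Normal(239/1228, 63/307)
obs 9: x=1 → posterior Normal(379/1368, 7/38)
obs 10: x=-10 → posterior Normal(-1021/1508, 63/377)
obs 11: x=3 → posterior Normal(-601/1648, 63/412)

mu_0=-601/1648, tau_0^2=63/412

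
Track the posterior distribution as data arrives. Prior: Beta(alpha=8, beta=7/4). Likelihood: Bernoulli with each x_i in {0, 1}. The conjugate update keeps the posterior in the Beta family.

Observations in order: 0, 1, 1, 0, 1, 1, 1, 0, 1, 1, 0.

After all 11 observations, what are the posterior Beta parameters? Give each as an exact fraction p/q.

obs 1: x=0 → posterior Beta(8, 11/4)
obs 2: x=1 → posterior Beta(9, 11/4)
obs 3: x=1 → posterior Beta(10, 11/4)
obs 4: x=0 → posterior Beta(10, 15/4)
obs 5: x=1 → posterior Beta(11, 15/4)
obs 6: x=1 → posterior Beta(12, 15/4)
obs 7: x=1 → posterior Beta(13, 15/4)
obs 8: x=0 → posterior Beta(13, 19/4)
obs 9: x=1 → posterior Beta(14, 19/4)
obs 10: x=1 → posterior Beta(15, 19/4)
obs 11: x=0 → posterior Beta(15, 23/4)

alpha=15, beta=23/4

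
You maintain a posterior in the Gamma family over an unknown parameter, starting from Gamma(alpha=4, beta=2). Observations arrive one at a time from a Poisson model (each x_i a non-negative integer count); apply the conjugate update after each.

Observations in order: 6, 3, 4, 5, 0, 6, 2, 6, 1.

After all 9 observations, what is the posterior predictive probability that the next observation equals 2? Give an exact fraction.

obs 1: x=6 → posterior Gamma(10, 3)
obs 2: x=3 → posterior Gamma(13, 4)
obs 3: x=4 → posterior Gamma(17, 5)
obs 4: x=5 → posterior Gamma(22, 6)
obs 5: x=0 → posterior Gamma(22, 7)
obs 6: x=6 → posterior Gamma(28, 8)
obs 7: x=2 → posterior Gamma(30, 9)
obs 8: x=6 → posterior Gamma(36, 10)
obs 9: x=1 → posterior Gamma(37, 11)

239047758560688911491662038260950676840613/1224809639974238708818962962512535510581248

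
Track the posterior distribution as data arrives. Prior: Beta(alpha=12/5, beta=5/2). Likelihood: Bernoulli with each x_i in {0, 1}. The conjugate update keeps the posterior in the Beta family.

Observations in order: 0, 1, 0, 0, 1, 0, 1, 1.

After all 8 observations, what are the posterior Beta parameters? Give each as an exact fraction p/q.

alpha=32/5, beta=13/2

obs 1: x=0 → posterior Beta(12/5, 7/2)
obs 2: x=1 → posterior Beta(17/5, 7/2)
obs 3: x=0 → posterior Beta(17/5, 9/2)
obs 4: x=0 → posterior Beta(17/5, 11/2)
obs 5: x=1 → posterior Beta(22/5, 11/2)
obs 6: x=0 → posterior Beta(22/5, 13/2)
obs 7: x=1 → posterior Beta(27/5, 13/2)
obs 8: x=1 → posterior Beta(32/5, 13/2)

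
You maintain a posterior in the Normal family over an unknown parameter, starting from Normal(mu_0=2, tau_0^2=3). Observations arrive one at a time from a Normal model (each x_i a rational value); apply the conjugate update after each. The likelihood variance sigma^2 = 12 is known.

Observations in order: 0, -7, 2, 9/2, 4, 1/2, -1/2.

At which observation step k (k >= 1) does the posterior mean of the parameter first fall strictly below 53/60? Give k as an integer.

k = 2

obs 1: x=0 → posterior Normal(8/5, 12/5)
obs 2: x=-7 → posterior Normal(1/6, 2)
obs 3: x=2 → posterior Normal(3/7, 12/7)
obs 4: x=9/2 → posterior Normal(15/16, 3/2)
obs 5: x=4 → posterior Normal(23/18, 4/3)
obs 6: x=1/2 → posterior Normal(6/5, 6/5)
obs 7: x=-1/2 → posterior Normal(23/22, 12/11)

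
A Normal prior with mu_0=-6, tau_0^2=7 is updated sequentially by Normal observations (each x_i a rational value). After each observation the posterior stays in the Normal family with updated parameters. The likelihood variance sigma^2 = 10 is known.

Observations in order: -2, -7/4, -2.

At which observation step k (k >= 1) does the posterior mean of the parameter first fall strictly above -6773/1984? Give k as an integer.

obs 1: x=-2 → posterior Normal(-74/17, 70/17)
obs 2: x=-7/4 → posterior Normal(-115/32, 35/12)
obs 3: x=-2 → posterior Normal(-401/124, 70/31)

k = 3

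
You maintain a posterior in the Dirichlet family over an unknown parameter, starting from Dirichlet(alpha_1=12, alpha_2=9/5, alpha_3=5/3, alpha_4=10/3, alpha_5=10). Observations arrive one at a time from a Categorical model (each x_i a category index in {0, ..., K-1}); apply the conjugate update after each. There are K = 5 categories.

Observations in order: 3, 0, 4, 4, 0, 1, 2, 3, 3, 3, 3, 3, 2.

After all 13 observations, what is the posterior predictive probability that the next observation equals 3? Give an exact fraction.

140/627

obs 1: x=3 → posterior Dirichlet(12, 9/5, 5/3, 13/3, 10)
obs 2: x=0 → posterior Dirichlet(13, 9/5, 5/3, 13/3, 10)
obs 3: x=4 → posterior Dirichlet(13, 9/5, 5/3, 13/3, 11)
obs 4: x=4 → posterior Dirichlet(13, 9/5, 5/3, 13/3, 12)
obs 5: x=0 → posterior Dirichlet(14, 9/5, 5/3, 13/3, 12)
obs 6: x=1 → posterior Dirichlet(14, 14/5, 5/3, 13/3, 12)
obs 7: x=2 → posterior Dirichlet(14, 14/5, 8/3, 13/3, 12)
obs 8: x=3 → posterior Dirichlet(14, 14/5, 8/3, 16/3, 12)
obs 9: x=3 → posterior Dirichlet(14, 14/5, 8/3, 19/3, 12)
obs 10: x=3 → posterior Dirichlet(14, 14/5, 8/3, 22/3, 12)
obs 11: x=3 → posterior Dirichlet(14, 14/5, 8/3, 25/3, 12)
obs 12: x=3 → posterior Dirichlet(14, 14/5, 8/3, 28/3, 12)
obs 13: x=2 → posterior Dirichlet(14, 14/5, 11/3, 28/3, 12)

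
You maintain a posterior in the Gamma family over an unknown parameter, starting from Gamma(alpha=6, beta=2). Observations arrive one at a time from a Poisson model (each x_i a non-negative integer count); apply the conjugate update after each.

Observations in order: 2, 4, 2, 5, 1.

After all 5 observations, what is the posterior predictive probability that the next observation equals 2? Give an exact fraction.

8378187961249260105/36893488147419103232

obs 1: x=2 → posterior Gamma(8, 3)
obs 2: x=4 → posterior Gamma(12, 4)
obs 3: x=2 → posterior Gamma(14, 5)
obs 4: x=5 → posterior Gamma(19, 6)
obs 5: x=1 → posterior Gamma(20, 7)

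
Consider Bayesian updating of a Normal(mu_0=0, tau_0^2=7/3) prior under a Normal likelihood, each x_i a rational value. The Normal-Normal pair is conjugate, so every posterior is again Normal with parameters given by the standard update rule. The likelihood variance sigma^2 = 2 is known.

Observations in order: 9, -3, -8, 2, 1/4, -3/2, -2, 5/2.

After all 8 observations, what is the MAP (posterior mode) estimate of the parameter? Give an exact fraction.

obs 1: x=9 → posterior Normal(63/13, 14/13)
obs 2: x=-3 → posterior Normal(21/10, 7/10)
obs 3: x=-8 → posterior Normal(-14/27, 14/27)
obs 4: x=2 → posterior Normal(0, 7/17)
obs 5: x=1/4 → posterior Normal(7/164, 14/41)
obs 6: x=-3/2 → posterior Normal(-35/192, 7/24)
obs 7: x=-2 → posterior Normal(-91/220, 14/55)
obs 8: x=5/2 → posterior Normal(-21/248, 7/31)

-21/248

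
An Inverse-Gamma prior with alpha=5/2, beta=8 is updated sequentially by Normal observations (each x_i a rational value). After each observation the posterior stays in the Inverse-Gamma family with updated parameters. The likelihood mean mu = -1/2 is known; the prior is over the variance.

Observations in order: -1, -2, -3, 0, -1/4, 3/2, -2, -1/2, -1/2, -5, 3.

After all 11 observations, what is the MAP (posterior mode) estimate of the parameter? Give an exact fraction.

1021/288

obs 1: x=-1 → posterior Inverse-Gamma(3, 65/8)
obs 2: x=-2 → posterior Inverse-Gamma(7/2, 37/4)
obs 3: x=-3 → posterior Inverse-Gamma(4, 99/8)
obs 4: x=0 → posterior Inverse-Gamma(9/2, 25/2)
obs 5: x=-1/4 → posterior Inverse-Gamma(5, 401/32)
obs 6: x=3/2 → posterior Inverse-Gamma(11/2, 465/32)
obs 7: x=-2 → posterior Inverse-Gamma(6, 501/32)
obs 8: x=-1/2 → posterior Inverse-Gamma(13/2, 501/32)
obs 9: x=-1/2 → posterior Inverse-Gamma(7, 501/32)
obs 10: x=-5 → posterior Inverse-Gamma(15/2, 825/32)
obs 11: x=3 → posterior Inverse-Gamma(8, 1021/32)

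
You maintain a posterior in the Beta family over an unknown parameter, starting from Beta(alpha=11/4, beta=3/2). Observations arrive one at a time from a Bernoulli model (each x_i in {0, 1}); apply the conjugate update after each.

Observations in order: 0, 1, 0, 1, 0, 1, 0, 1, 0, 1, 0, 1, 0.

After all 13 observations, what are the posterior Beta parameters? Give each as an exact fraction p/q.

alpha=35/4, beta=17/2

obs 1: x=0 → posterior Beta(11/4, 5/2)
obs 2: x=1 → posterior Beta(15/4, 5/2)
obs 3: x=0 → posterior Beta(15/4, 7/2)
obs 4: x=1 → posterior Beta(19/4, 7/2)
obs 5: x=0 → posterior Beta(19/4, 9/2)
obs 6: x=1 → posterior Beta(23/4, 9/2)
obs 7: x=0 → posterior Beta(23/4, 11/2)
obs 8: x=1 → posterior Beta(27/4, 11/2)
obs 9: x=0 → posterior Beta(27/4, 13/2)
obs 10: x=1 → posterior Beta(31/4, 13/2)
obs 11: x=0 → posterior Beta(31/4, 15/2)
obs 12: x=1 → posterior Beta(35/4, 15/2)
obs 13: x=0 → posterior Beta(35/4, 17/2)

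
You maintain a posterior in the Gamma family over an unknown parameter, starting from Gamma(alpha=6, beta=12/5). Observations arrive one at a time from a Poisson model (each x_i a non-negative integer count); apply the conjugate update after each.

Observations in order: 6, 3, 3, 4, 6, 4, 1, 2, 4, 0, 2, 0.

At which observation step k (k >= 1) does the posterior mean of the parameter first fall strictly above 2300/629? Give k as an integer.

k = 5

obs 1: x=6 → posterior Gamma(12, 17/5)
obs 2: x=3 → posterior Gamma(15, 22/5)
obs 3: x=3 → posterior Gamma(18, 27/5)
obs 4: x=4 → posterior Gamma(22, 32/5)
obs 5: x=6 → posterior Gamma(28, 37/5)
obs 6: x=4 → posterior Gamma(32, 42/5)
obs 7: x=1 → posterior Gamma(33, 47/5)
obs 8: x=2 → posterior Gamma(35, 52/5)
obs 9: x=4 → posterior Gamma(39, 57/5)
obs 10: x=0 → posterior Gamma(39, 62/5)
obs 11: x=2 → posterior Gamma(41, 67/5)
obs 12: x=0 → posterior Gamma(41, 72/5)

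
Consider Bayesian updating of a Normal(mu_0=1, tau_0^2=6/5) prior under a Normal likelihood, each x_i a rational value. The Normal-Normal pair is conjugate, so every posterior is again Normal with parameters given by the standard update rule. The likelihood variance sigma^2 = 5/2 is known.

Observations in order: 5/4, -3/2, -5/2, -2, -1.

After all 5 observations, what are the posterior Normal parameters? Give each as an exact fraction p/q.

mu_0=-44/85, tau_0^2=6/17

obs 1: x=5/4 → posterior Normal(40/37, 30/37)
obs 2: x=-3/2 → posterior Normal(22/49, 30/49)
obs 3: x=-5/2 → posterior Normal(-8/61, 30/61)
obs 4: x=-2 → posterior Normal(-32/73, 30/73)
obs 5: x=-1 → posterior Normal(-44/85, 6/17)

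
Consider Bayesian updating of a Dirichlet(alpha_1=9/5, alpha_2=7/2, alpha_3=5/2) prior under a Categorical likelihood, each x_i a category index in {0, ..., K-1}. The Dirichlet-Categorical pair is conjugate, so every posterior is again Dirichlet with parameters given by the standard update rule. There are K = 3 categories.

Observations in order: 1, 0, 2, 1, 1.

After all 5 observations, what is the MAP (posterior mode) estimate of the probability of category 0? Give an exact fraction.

9/49

obs 1: x=1 → posterior Dirichlet(9/5, 9/2, 5/2)
obs 2: x=0 → posterior Dirichlet(14/5, 9/2, 5/2)
obs 3: x=2 → posterior Dirichlet(14/5, 9/2, 7/2)
obs 4: x=1 → posterior Dirichlet(14/5, 11/2, 7/2)
obs 5: x=1 → posterior Dirichlet(14/5, 13/2, 7/2)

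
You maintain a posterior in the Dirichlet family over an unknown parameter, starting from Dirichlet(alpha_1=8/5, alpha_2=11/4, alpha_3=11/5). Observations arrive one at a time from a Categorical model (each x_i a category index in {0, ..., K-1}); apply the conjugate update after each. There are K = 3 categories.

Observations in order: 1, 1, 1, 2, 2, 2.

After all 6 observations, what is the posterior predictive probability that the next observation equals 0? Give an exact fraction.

obs 1: x=1 → posterior Dirichlet(8/5, 15/4, 11/5)
obs 2: x=1 → posterior Dirichlet(8/5, 19/4, 11/5)
obs 3: x=1 → posterior Dirichlet(8/5, 23/4, 11/5)
obs 4: x=2 → posterior Dirichlet(8/5, 23/4, 16/5)
obs 5: x=2 → posterior Dirichlet(8/5, 23/4, 21/5)
obs 6: x=2 → posterior Dirichlet(8/5, 23/4, 26/5)

32/251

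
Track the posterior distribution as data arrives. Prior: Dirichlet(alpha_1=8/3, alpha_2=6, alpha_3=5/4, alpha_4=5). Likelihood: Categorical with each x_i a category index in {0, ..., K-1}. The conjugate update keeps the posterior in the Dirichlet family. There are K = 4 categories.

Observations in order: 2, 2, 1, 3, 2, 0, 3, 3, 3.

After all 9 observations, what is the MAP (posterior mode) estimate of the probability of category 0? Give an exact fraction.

obs 1: x=2 → posterior Dirichlet(8/3, 6, 9/4, 5)
obs 2: x=2 → posterior Dirichlet(8/3, 6, 13/4, 5)
obs 3: x=1 → posterior Dirichlet(8/3, 7, 13/4, 5)
obs 4: x=3 → posterior Dirichlet(8/3, 7, 13/4, 6)
obs 5: x=2 → posterior Dirichlet(8/3, 7, 17/4, 6)
obs 6: x=0 → posterior Dirichlet(11/3, 7, 17/4, 6)
obs 7: x=3 → posterior Dirichlet(11/3, 7, 17/4, 7)
obs 8: x=3 → posterior Dirichlet(11/3, 7, 17/4, 8)
obs 9: x=3 → posterior Dirichlet(11/3, 7, 17/4, 9)

32/239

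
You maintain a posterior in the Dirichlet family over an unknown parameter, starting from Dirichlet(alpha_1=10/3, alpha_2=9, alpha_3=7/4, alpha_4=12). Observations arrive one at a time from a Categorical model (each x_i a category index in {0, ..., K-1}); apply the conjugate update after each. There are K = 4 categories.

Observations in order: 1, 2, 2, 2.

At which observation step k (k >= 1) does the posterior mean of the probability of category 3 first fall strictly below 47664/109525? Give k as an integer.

obs 1: x=1 → posterior Dirichlet(10/3, 10, 7/4, 12)
obs 2: x=2 → posterior Dirichlet(10/3, 10, 11/4, 12)
obs 3: x=2 → posterior Dirichlet(10/3, 10, 15/4, 12)
obs 4: x=2 → posterior Dirichlet(10/3, 10, 19/4, 12)

k = 2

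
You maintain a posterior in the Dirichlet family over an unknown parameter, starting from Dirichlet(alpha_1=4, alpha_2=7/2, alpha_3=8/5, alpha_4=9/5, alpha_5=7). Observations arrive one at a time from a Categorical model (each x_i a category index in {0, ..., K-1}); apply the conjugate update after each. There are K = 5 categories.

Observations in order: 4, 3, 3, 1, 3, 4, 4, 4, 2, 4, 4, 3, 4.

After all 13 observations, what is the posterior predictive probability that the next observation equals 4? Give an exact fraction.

obs 1: x=4 → posterior Dirichlet(4, 7/2, 8/5, 9/5, 8)
obs 2: x=3 → posterior Dirichlet(4, 7/2, 8/5, 14/5, 8)
obs 3: x=3 → posterior Dirichlet(4, 7/2, 8/5, 19/5, 8)
obs 4: x=1 → posterior Dirichlet(4, 9/2, 8/5, 19/5, 8)
obs 5: x=3 → posterior Dirichlet(4, 9/2, 8/5, 24/5, 8)
obs 6: x=4 → posterior Dirichlet(4, 9/2, 8/5, 24/5, 9)
obs 7: x=4 → posterior Dirichlet(4, 9/2, 8/5, 24/5, 10)
obs 8: x=4 → posterior Dirichlet(4, 9/2, 8/5, 24/5, 11)
obs 9: x=2 → posterior Dirichlet(4, 9/2, 13/5, 24/5, 11)
obs 10: x=4 → posterior Dirichlet(4, 9/2, 13/5, 24/5, 12)
obs 11: x=4 → posterior Dirichlet(4, 9/2, 13/5, 24/5, 13)
obs 12: x=3 → posterior Dirichlet(4, 9/2, 13/5, 29/5, 13)
obs 13: x=4 → posterior Dirichlet(4, 9/2, 13/5, 29/5, 14)

140/309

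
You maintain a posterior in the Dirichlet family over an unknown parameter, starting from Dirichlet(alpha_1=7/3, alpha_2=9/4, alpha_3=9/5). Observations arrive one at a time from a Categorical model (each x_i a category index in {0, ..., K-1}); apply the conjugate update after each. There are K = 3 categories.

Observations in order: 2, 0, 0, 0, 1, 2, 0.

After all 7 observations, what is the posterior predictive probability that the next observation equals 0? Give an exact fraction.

obs 1: x=2 → posterior Dirichlet(7/3, 9/4, 14/5)
obs 2: x=0 → posterior Dirichlet(10/3, 9/4, 14/5)
obs 3: x=0 → posterior Dirichlet(13/3, 9/4, 14/5)
obs 4: x=0 → posterior Dirichlet(16/3, 9/4, 14/5)
obs 5: x=1 → posterior Dirichlet(16/3, 13/4, 14/5)
obs 6: x=2 → posterior Dirichlet(16/3, 13/4, 19/5)
obs 7: x=0 → posterior Dirichlet(19/3, 13/4, 19/5)

380/803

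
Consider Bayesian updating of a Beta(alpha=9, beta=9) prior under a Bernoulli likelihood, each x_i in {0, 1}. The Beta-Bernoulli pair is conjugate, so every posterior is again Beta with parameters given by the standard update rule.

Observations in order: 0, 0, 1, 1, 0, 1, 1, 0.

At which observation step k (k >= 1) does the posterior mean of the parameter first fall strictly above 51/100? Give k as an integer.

k = 7

obs 1: x=0 → posterior Beta(9, 10)
obs 2: x=0 → posterior Beta(9, 11)
obs 3: x=1 → posterior Beta(10, 11)
obs 4: x=1 → posterior Beta(11, 11)
obs 5: x=0 → posterior Beta(11, 12)
obs 6: x=1 → posterior Beta(12, 12)
obs 7: x=1 → posterior Beta(13, 12)
obs 8: x=0 → posterior Beta(13, 13)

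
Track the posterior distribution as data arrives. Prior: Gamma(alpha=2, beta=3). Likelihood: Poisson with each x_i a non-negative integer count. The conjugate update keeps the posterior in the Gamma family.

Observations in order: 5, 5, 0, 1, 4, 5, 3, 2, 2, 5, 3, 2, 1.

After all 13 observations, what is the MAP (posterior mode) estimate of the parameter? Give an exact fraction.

39/16

obs 1: x=5 → posterior Gamma(7, 4)
obs 2: x=5 → posterior Gamma(12, 5)
obs 3: x=0 → posterior Gamma(12, 6)
obs 4: x=1 → posterior Gamma(13, 7)
obs 5: x=4 → posterior Gamma(17, 8)
obs 6: x=5 → posterior Gamma(22, 9)
obs 7: x=3 → posterior Gamma(25, 10)
obs 8: x=2 → posterior Gamma(27, 11)
obs 9: x=2 → posterior Gamma(29, 12)
obs 10: x=5 → posterior Gamma(34, 13)
obs 11: x=3 → posterior Gamma(37, 14)
obs 12: x=2 → posterior Gamma(39, 15)
obs 13: x=1 → posterior Gamma(40, 16)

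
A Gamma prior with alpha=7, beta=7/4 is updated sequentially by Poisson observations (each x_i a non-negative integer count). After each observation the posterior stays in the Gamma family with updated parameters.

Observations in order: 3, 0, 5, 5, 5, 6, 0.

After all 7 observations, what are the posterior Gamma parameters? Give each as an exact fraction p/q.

obs 1: x=3 → posterior Gamma(10, 11/4)
obs 2: x=0 → posterior Gamma(10, 15/4)
obs 3: x=5 → posterior Gamma(15, 19/4)
obs 4: x=5 → posterior Gamma(20, 23/4)
obs 5: x=5 → posterior Gamma(25, 27/4)
obs 6: x=6 → posterior Gamma(31, 31/4)
obs 7: x=0 → posterior Gamma(31, 35/4)

alpha=31, beta=35/4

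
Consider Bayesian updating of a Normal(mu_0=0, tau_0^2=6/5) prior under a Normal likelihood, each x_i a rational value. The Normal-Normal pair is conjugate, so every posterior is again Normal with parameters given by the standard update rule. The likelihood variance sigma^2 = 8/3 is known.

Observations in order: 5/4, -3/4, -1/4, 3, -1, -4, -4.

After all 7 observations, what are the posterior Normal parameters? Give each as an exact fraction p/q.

mu_0=-207/332, tau_0^2=24/83

obs 1: x=5/4 → posterior Normal(45/116, 24/29)
obs 2: x=-3/4 → posterior Normal(9/76, 12/19)
obs 3: x=-1/4 → posterior Normal(9/188, 24/47)
obs 4: x=3 → posterior Normal(117/224, 3/7)
obs 5: x=-1 → posterior Normal(81/260, 24/65)
obs 6: x=-4 → posterior Normal(-63/296, 12/37)
obs 7: x=-4 → posterior Normal(-207/332, 24/83)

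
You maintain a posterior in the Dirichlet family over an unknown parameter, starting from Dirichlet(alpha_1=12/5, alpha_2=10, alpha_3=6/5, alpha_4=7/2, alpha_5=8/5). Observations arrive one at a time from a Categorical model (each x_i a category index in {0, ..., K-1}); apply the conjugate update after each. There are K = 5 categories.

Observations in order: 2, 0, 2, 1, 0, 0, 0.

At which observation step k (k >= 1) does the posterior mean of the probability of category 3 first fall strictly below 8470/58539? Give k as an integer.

obs 1: x=2 → posterior Dirichlet(12/5, 10, 11/5, 7/2, 8/5)
obs 2: x=0 → posterior Dirichlet(17/5, 10, 11/5, 7/2, 8/5)
obs 3: x=2 → posterior Dirichlet(17/5, 10, 16/5, 7/2, 8/5)
obs 4: x=1 → posterior Dirichlet(17/5, 11, 16/5, 7/2, 8/5)
obs 5: x=0 → posterior Dirichlet(22/5, 11, 16/5, 7/2, 8/5)
obs 6: x=0 → posterior Dirichlet(27/5, 11, 16/5, 7/2, 8/5)
obs 7: x=0 → posterior Dirichlet(32/5, 11, 16/5, 7/2, 8/5)

k = 6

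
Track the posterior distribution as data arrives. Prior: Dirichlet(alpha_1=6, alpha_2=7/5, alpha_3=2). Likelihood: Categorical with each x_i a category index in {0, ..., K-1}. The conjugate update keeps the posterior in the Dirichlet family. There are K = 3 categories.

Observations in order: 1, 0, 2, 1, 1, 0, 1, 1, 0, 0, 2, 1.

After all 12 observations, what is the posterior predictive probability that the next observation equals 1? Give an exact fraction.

obs 1: x=1 → posterior Dirichlet(6, 12/5, 2)
obs 2: x=0 → posterior Dirichlet(7, 12/5, 2)
obs 3: x=2 → posterior Dirichlet(7, 12/5, 3)
obs 4: x=1 → posterior Dirichlet(7, 17/5, 3)
obs 5: x=1 → posterior Dirichlet(7, 22/5, 3)
obs 6: x=0 → posterior Dirichlet(8, 22/5, 3)
obs 7: x=1 → posterior Dirichlet(8, 27/5, 3)
obs 8: x=1 → posterior Dirichlet(8, 32/5, 3)
obs 9: x=0 → posterior Dirichlet(9, 32/5, 3)
obs 10: x=0 → posterior Dirichlet(10, 32/5, 3)
obs 11: x=2 → posterior Dirichlet(10, 32/5, 4)
obs 12: x=1 → posterior Dirichlet(10, 37/5, 4)

37/107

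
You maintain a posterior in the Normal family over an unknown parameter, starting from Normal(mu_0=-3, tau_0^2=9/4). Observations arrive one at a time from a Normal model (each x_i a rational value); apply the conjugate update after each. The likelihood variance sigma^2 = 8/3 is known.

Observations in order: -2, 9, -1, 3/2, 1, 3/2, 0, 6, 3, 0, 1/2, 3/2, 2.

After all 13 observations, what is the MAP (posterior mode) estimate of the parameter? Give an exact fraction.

obs 1: x=-2 → posterior Normal(-150/59, 72/59)
obs 2: x=9 → posterior Normal(93/86, 36/43)
obs 3: x=-1 → posterior Normal(66/113, 72/113)
obs 4: x=3/2 → posterior Normal(213/280, 18/35)
obs 5: x=1 → posterior Normal(267/334, 72/167)
obs 6: x=3/2 → posterior Normal(87/97, 36/97)
obs 7: x=0 → posterior Normal(174/221, 72/221)
obs 8: x=6 → posterior Normal(42/31, 9/31)
obs 9: x=3 → posterior Normal(417/275, 72/275)
obs 10: x=0 → posterior Normal(417/302, 36/151)
obs 11: x=1/2 → posterior Normal(123/94, 72/329)
obs 12: x=3/2 → posterior Normal(471/356, 18/89)
obs 13: x=2 → posterior Normal(525/383, 72/383)

525/383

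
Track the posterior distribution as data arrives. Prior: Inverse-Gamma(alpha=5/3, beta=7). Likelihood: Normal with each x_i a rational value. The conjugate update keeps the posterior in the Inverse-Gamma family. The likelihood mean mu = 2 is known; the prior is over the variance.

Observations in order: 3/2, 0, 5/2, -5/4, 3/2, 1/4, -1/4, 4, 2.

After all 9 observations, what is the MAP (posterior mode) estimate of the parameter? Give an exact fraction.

1989/688

obs 1: x=3/2 → posterior Inverse-Gamma(13/6, 57/8)
obs 2: x=0 → posterior Inverse-Gamma(8/3, 73/8)
obs 3: x=5/2 → posterior Inverse-Gamma(19/6, 37/4)
obs 4: x=-5/4 → posterior Inverse-Gamma(11/3, 465/32)
obs 5: x=3/2 → posterior Inverse-Gamma(25/6, 469/32)
obs 6: x=1/4 → posterior Inverse-Gamma(14/3, 259/16)
obs 7: x=-1/4 → posterior Inverse-Gamma(31/6, 599/32)
obs 8: x=4 → posterior Inverse-Gamma(17/3, 663/32)
obs 9: x=2 → posterior Inverse-Gamma(37/6, 663/32)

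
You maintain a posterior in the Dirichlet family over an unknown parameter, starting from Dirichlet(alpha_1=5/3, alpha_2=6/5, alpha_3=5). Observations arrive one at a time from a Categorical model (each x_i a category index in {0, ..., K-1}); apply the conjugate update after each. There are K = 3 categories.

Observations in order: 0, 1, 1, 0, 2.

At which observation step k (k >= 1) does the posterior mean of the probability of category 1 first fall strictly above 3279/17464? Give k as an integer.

k = 2

obs 1: x=0 → posterior Dirichlet(8/3, 6/5, 5)
obs 2: x=1 → posterior Dirichlet(8/3, 11/5, 5)
obs 3: x=1 → posterior Dirichlet(8/3, 16/5, 5)
obs 4: x=0 → posterior Dirichlet(11/3, 16/5, 5)
obs 5: x=2 → posterior Dirichlet(11/3, 16/5, 6)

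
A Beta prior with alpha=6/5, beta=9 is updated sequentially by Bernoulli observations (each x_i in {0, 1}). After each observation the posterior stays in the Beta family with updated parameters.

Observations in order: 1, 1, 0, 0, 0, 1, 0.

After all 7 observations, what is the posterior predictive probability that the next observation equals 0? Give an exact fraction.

65/86

obs 1: x=1 → posterior Beta(11/5, 9)
obs 2: x=1 → posterior Beta(16/5, 9)
obs 3: x=0 → posterior Beta(16/5, 10)
obs 4: x=0 → posterior Beta(16/5, 11)
obs 5: x=0 → posterior Beta(16/5, 12)
obs 6: x=1 → posterior Beta(21/5, 12)
obs 7: x=0 → posterior Beta(21/5, 13)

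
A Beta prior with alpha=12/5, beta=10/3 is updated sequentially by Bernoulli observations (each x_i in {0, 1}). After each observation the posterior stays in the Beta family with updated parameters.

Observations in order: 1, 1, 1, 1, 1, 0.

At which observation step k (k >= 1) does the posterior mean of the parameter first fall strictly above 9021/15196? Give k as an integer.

k = 3

obs 1: x=1 → posterior Beta(17/5, 10/3)
obs 2: x=1 → posterior Beta(22/5, 10/3)
obs 3: x=1 → posterior Beta(27/5, 10/3)
obs 4: x=1 → posterior Beta(32/5, 10/3)
obs 5: x=1 → posterior Beta(37/5, 10/3)
obs 6: x=0 → posterior Beta(37/5, 13/3)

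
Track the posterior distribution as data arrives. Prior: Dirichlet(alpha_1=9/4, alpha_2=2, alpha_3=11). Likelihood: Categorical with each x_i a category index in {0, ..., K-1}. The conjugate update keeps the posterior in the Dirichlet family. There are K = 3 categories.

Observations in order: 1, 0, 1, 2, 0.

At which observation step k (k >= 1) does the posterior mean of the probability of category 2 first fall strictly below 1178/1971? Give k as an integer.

k = 5

obs 1: x=1 → posterior Dirichlet(9/4, 3, 11)
obs 2: x=0 → posterior Dirichlet(13/4, 3, 11)
obs 3: x=1 → posterior Dirichlet(13/4, 4, 11)
obs 4: x=2 → posterior Dirichlet(13/4, 4, 12)
obs 5: x=0 → posterior Dirichlet(17/4, 4, 12)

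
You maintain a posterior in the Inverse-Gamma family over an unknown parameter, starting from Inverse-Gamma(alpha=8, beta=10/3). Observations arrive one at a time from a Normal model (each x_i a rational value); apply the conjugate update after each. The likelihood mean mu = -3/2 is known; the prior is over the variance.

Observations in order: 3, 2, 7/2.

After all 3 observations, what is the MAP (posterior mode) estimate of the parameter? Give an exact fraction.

obs 1: x=3 → posterior Inverse-Gamma(17/2, 323/24)
obs 2: x=2 → posterior Inverse-Gamma(9, 235/12)
obs 3: x=7/2 → posterior Inverse-Gamma(19/2, 385/12)

55/18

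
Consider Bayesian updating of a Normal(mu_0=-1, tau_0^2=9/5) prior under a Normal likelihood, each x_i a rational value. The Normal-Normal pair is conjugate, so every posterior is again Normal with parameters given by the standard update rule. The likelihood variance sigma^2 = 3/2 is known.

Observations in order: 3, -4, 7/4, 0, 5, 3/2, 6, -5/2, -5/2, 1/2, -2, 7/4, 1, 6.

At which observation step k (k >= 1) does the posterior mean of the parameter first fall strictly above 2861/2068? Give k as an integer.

obs 1: x=3 → posterior Normal(13/11, 9/11)
obs 2: x=-4 → posterior Normal(-11/17, 9/17)
obs 3: x=7/4 → posterior Normal(-1/46, 9/23)
obs 4: x=0 → posterior Normal(-1/58, 9/29)
obs 5: x=5 → posterior Normal(59/70, 9/35)
obs 6: x=3/2 → posterior Normal(77/82, 9/41)
obs 7: x=6 → posterior Normal(149/94, 9/47)
obs 8: x=-5/2 → posterior Normal(119/106, 9/53)
obs 9: x=-5/2 → posterior Normal(89/118, 9/59)
obs 10: x=1/2 → posterior Normal(19/26, 9/65)
obs 11: x=-2 → posterior Normal(1/2, 9/71)
obs 12: x=7/4 → posterior Normal(46/77, 9/77)
obs 13: x=1 → posterior Normal(52/83, 9/83)
obs 14: x=6 → posterior Normal(88/89, 9/89)

k = 7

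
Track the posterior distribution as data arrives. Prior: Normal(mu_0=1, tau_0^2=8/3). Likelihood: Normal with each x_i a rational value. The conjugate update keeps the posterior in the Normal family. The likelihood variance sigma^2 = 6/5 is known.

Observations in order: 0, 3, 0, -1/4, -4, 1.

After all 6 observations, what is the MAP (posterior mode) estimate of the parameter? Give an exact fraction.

obs 1: x=0 → posterior Normal(9/29, 24/29)
obs 2: x=3 → posterior Normal(69/49, 24/49)
obs 3: x=0 → posterior Normal(1, 8/23)
obs 4: x=-1/4 → posterior Normal(64/89, 24/89)
obs 5: x=-4 → posterior Normal(-16/109, 24/109)
obs 6: x=1 → posterior Normal(4/129, 8/43)

4/129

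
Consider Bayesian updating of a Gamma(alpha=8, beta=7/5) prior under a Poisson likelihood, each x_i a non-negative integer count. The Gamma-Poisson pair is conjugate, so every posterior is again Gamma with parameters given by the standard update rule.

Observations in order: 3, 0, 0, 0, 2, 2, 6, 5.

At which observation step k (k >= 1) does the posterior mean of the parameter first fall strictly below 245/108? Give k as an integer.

obs 1: x=3 → posterior Gamma(11, 12/5)
obs 2: x=0 → posterior Gamma(11, 17/5)
obs 3: x=0 → posterior Gamma(11, 22/5)
obs 4: x=0 → posterior Gamma(11, 27/5)
obs 5: x=2 → posterior Gamma(13, 32/5)
obs 6: x=2 → posterior Gamma(15, 37/5)
obs 7: x=6 → posterior Gamma(21, 42/5)
obs 8: x=5 → posterior Gamma(26, 47/5)

k = 4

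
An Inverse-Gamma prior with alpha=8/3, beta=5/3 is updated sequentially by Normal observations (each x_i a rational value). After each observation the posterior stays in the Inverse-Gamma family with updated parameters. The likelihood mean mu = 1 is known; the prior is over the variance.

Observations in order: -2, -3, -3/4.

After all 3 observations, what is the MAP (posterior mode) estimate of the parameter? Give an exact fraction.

1507/496

obs 1: x=-2 → posterior Inverse-Gamma(19/6, 37/6)
obs 2: x=-3 → posterior Inverse-Gamma(11/3, 85/6)
obs 3: x=-3/4 → posterior Inverse-Gamma(25/6, 1507/96)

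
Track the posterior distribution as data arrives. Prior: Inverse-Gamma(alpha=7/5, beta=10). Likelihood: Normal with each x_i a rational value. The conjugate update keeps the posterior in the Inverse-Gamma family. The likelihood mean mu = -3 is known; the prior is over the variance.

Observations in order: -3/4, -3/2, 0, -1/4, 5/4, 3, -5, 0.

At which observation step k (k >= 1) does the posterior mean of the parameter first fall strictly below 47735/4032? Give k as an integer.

obs 1: x=-3/4 → posterior Inverse-Gamma(19/10, 401/32)
obs 2: x=-3/2 → posterior Inverse-Gamma(12/5, 437/32)
obs 3: x=0 → posterior Inverse-Gamma(29/10, 581/32)
obs 4: x=-1/4 → posterior Inverse-Gamma(17/5, 351/16)
obs 5: x=5/4 → posterior Inverse-Gamma(39/10, 991/32)
obs 6: x=3 → posterior Inverse-Gamma(22/5, 1567/32)
obs 7: x=-5 → posterior Inverse-Gamma(49/10, 1631/32)
obs 8: x=0 → posterior Inverse-Gamma(27/5, 1775/32)

k = 2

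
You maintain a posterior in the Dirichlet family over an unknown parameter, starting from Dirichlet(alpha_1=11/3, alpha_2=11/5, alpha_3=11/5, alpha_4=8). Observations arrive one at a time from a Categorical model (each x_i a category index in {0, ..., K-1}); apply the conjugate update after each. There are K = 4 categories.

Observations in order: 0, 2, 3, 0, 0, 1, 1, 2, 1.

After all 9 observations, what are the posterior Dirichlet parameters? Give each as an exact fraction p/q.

alpha_1=20/3, alpha_2=26/5, alpha_3=21/5, alpha_4=9

obs 1: x=0 → posterior Dirichlet(14/3, 11/5, 11/5, 8)
obs 2: x=2 → posterior Dirichlet(14/3, 11/5, 16/5, 8)
obs 3: x=3 → posterior Dirichlet(14/3, 11/5, 16/5, 9)
obs 4: x=0 → posterior Dirichlet(17/3, 11/5, 16/5, 9)
obs 5: x=0 → posterior Dirichlet(20/3, 11/5, 16/5, 9)
obs 6: x=1 → posterior Dirichlet(20/3, 16/5, 16/5, 9)
obs 7: x=1 → posterior Dirichlet(20/3, 21/5, 16/5, 9)
obs 8: x=2 → posterior Dirichlet(20/3, 21/5, 21/5, 9)
obs 9: x=1 → posterior Dirichlet(20/3, 26/5, 21/5, 9)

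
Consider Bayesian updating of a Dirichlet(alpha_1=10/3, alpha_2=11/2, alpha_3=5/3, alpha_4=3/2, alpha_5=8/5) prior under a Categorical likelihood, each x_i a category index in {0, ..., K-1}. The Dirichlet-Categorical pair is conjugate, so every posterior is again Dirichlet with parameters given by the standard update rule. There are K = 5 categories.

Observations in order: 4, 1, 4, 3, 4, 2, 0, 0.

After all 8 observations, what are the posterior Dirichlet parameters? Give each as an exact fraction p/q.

alpha_1=16/3, alpha_2=13/2, alpha_3=8/3, alpha_4=5/2, alpha_5=23/5

obs 1: x=4 → posterior Dirichlet(10/3, 11/2, 5/3, 3/2, 13/5)
obs 2: x=1 → posterior Dirichlet(10/3, 13/2, 5/3, 3/2, 13/5)
obs 3: x=4 → posterior Dirichlet(10/3, 13/2, 5/3, 3/2, 18/5)
obs 4: x=3 → posterior Dirichlet(10/3, 13/2, 5/3, 5/2, 18/5)
obs 5: x=4 → posterior Dirichlet(10/3, 13/2, 5/3, 5/2, 23/5)
obs 6: x=2 → posterior Dirichlet(10/3, 13/2, 8/3, 5/2, 23/5)
obs 7: x=0 → posterior Dirichlet(13/3, 13/2, 8/3, 5/2, 23/5)
obs 8: x=0 → posterior Dirichlet(16/3, 13/2, 8/3, 5/2, 23/5)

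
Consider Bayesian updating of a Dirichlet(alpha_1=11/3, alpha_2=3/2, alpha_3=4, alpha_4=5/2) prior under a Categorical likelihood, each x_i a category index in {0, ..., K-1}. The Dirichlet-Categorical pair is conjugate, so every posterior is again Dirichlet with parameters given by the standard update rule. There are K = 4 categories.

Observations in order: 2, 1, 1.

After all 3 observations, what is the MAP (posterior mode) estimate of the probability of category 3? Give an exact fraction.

9/64

obs 1: x=2 → posterior Dirichlet(11/3, 3/2, 5, 5/2)
obs 2: x=1 → posterior Dirichlet(11/3, 5/2, 5, 5/2)
obs 3: x=1 → posterior Dirichlet(11/3, 7/2, 5, 5/2)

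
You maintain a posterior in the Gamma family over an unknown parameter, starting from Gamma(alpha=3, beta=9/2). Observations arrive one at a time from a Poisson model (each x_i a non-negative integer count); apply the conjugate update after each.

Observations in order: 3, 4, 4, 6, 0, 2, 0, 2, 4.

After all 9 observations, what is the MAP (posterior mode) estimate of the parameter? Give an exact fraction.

obs 1: x=3 → posterior Gamma(6, 11/2)
obs 2: x=4 → posterior Gamma(10, 13/2)
obs 3: x=4 → posterior Gamma(14, 15/2)
obs 4: x=6 → posterior Gamma(20, 17/2)
obs 5: x=0 → posterior Gamma(20, 19/2)
obs 6: x=2 → posterior Gamma(22, 21/2)
obs 7: x=0 → posterior Gamma(22, 23/2)
obs 8: x=2 → posterior Gamma(24, 25/2)
obs 9: x=4 → posterior Gamma(28, 27/2)

2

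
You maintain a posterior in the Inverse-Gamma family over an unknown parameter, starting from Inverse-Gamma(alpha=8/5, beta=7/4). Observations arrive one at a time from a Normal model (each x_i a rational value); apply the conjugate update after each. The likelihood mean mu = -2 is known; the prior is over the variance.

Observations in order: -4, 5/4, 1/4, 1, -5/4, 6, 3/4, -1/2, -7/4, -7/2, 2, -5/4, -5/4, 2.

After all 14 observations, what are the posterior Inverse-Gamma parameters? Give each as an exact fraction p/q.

obs 1: x=-4 → posterior Inverse-Gamma(21/10, 15/4)
obs 2: x=5/4 → posterior Inverse-Gamma(13/5, 289/32)
obs 3: x=1/4 → posterior Inverse-Gamma(31/10, 185/16)
obs 4: x=1 → posterior Inverse-Gamma(18/5, 257/16)
obs 5: x=-5/4 → posterior Inverse-Gamma(41/10, 523/32)
obs 6: x=6 → posterior Inverse-Gamma(23/5, 1547/32)
obs 7: x=3/4 → posterior Inverse-Gamma(51/10, 417/8)
obs 8: x=-1/2 → posterior Inverse-Gamma(28/5, 213/4)
obs 9: x=-7/4 → posterior Inverse-Gamma(61/10, 1705/32)
obs 10: x=-7/2 → posterior Inverse-Gamma(33/5, 1741/32)
obs 11: x=2 → posterior Inverse-Gamma(71/10, 1997/32)
obs 12: x=-5/4 → posterior Inverse-Gamma(38/5, 1003/16)
obs 13: x=-5/4 → posterior Inverse-Gamma(81/10, 2015/32)
obs 14: x=2 → posterior Inverse-Gamma(43/5, 2271/32)

alpha=43/5, beta=2271/32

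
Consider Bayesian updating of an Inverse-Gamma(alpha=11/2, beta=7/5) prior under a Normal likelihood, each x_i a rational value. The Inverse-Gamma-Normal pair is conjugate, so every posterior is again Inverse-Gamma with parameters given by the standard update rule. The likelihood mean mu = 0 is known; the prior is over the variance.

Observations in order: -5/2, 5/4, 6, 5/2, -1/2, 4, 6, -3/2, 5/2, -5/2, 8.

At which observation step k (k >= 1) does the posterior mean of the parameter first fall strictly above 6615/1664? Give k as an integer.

k = 4

obs 1: x=-5/2 → posterior Inverse-Gamma(6, 181/40)
obs 2: x=5/4 → posterior Inverse-Gamma(13/2, 849/160)
obs 3: x=6 → posterior Inverse-Gamma(7, 3729/160)
obs 4: x=5/2 → posterior Inverse-Gamma(15/2, 4229/160)
obs 5: x=-1/2 → posterior Inverse-Gamma(8, 4249/160)
obs 6: x=4 → posterior Inverse-Gamma(17/2, 5529/160)
obs 7: x=6 → posterior Inverse-Gamma(9, 8409/160)
obs 8: x=-3/2 → posterior Inverse-Gamma(19/2, 8589/160)
obs 9: x=5/2 → posterior Inverse-Gamma(10, 9089/160)
obs 10: x=-5/2 → posterior Inverse-Gamma(21/2, 9589/160)
obs 11: x=8 → posterior Inverse-Gamma(11, 14709/160)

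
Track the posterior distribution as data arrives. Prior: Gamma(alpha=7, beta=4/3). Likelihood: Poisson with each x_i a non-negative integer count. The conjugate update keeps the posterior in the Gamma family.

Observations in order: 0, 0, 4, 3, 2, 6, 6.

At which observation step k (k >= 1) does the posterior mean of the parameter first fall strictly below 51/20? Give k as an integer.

obs 1: x=0 → posterior Gamma(7, 7/3)
obs 2: x=0 → posterior Gamma(7, 10/3)
obs 3: x=4 → posterior Gamma(11, 13/3)
obs 4: x=3 → posterior Gamma(14, 16/3)
obs 5: x=2 → posterior Gamma(16, 19/3)
obs 6: x=6 → posterior Gamma(22, 22/3)
obs 7: x=6 → posterior Gamma(28, 25/3)

k = 2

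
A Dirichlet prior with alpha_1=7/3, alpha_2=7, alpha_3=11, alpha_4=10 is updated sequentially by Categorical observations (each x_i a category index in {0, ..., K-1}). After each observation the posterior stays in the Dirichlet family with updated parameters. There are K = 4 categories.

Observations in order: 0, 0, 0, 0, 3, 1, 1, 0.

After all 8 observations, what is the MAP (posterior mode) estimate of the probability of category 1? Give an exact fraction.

obs 1: x=0 → posterior Dirichlet(10/3, 7, 11, 10)
obs 2: x=0 → posterior Dirichlet(13/3, 7, 11, 10)
obs 3: x=0 → posterior Dirichlet(16/3, 7, 11, 10)
obs 4: x=0 → posterior Dirichlet(19/3, 7, 11, 10)
obs 5: x=3 → posterior Dirichlet(19/3, 7, 11, 11)
obs 6: x=1 → posterior Dirichlet(19/3, 8, 11, 11)
obs 7: x=1 → posterior Dirichlet(19/3, 9, 11, 11)
obs 8: x=0 → posterior Dirichlet(22/3, 9, 11, 11)

24/103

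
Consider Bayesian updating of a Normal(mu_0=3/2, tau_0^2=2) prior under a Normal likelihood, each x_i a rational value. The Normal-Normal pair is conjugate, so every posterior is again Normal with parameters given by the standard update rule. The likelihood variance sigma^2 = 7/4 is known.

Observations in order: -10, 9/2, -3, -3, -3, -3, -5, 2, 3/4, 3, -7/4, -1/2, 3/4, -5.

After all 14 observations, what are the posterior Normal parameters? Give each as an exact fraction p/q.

obs 1: x=-10 → posterior Normal(-139/30, 14/15)
obs 2: x=9/2 → posterior Normal(-67/46, 14/23)
obs 3: x=-3 → posterior Normal(-115/62, 14/31)
obs 4: x=-3 → posterior Normal(-163/78, 14/39)
obs 5: x=-3 → posterior Normal(-211/94, 14/47)
obs 6: x=-3 → posterior Normal(-259/110, 14/55)
obs 7: x=-5 → posterior Normal(-113/42, 2/9)
obs 8: x=2 → posterior Normal(-307/142, 14/71)
obs 9: x=3/4 → posterior Normal(-295/158, 14/79)
obs 10: x=3 → posterior Normal(-247/174, 14/87)
obs 11: x=-7/4 → posterior Normal(-55/38, 14/95)
obs 12: x=-1/2 → posterior Normal(-283/206, 14/103)
obs 13: x=3/4 → posterior Normal(-271/222, 14/111)
obs 14: x=-5 → posterior Normal(-351/238, 2/17)

mu_0=-351/238, tau_0^2=2/17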